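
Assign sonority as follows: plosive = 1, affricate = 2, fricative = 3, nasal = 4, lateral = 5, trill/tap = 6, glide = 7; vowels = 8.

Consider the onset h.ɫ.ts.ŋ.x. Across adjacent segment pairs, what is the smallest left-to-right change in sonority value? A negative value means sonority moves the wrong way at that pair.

/h/ — fricative, sonority 3.
/ɫ/ — lateral, sonority 5.
/ts/ — affricate, sonority 2.
/ŋ/ — nasal, sonority 4.
/x/ — fricative, sonority 3.
/h/→/ɫ/: change +2.
/ɫ/→/ts/: change -3.
/ts/→/ŋ/: change +2.
/ŋ/→/x/: change -1.
Minimum = -3.

-3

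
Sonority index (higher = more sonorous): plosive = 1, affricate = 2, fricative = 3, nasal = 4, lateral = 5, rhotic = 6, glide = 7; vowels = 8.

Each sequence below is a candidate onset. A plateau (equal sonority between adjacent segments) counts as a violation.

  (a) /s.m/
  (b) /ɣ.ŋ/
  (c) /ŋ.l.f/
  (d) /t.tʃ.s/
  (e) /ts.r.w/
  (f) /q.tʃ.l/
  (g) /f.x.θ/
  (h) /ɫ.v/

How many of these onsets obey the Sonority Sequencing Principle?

5

(a) /s.m/: profile 3-4 — obeys.
(b) /ɣ.ŋ/: profile 3-4 — obeys.
(c) /ŋ.l.f/: profile 4-5-3 — violates.
(d) /t.tʃ.s/: profile 1-2-3 — obeys.
(e) /ts.r.w/: profile 2-6-7 — obeys.
(f) /q.tʃ.l/: profile 1-2-5 — obeys.
(g) /f.x.θ/: profile 3-3-3 — violates.
(h) /ɫ.v/: profile 5-3 — violates.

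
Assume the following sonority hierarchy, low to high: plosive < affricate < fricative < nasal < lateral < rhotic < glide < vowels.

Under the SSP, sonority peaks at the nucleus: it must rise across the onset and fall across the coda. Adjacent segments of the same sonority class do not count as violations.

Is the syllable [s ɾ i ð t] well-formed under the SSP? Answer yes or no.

yes

Onset: /s/ is a fricative (sonority 3), /ɾ/ is a rhotic (sonority 6); then the nucleus /i/ (sonority 8).
Onset profile 3-6-8 — rises to the nucleus.
Coda: /ð/ is a fricative (sonority 3), /t/ is a plosive (sonority 1).
Coda profile 8-3-1 — falls from the nucleus.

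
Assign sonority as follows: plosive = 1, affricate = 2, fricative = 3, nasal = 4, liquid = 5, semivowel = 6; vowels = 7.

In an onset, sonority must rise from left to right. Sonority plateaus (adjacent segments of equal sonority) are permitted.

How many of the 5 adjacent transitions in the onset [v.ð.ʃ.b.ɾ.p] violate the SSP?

/v/ is a fricative (sonority 3).
/ð/ is a fricative (sonority 3).
/ʃ/ is a fricative (sonority 3).
/b/ is a plosive (sonority 1).
/ɾ/ is a liquid (sonority 5).
/p/ is a plosive (sonority 1).
/v/→/ð/: 3→3 (plateau, allowed) — ok.
/ð/→/ʃ/: 3→3 (plateau, allowed) — ok.
/ʃ/→/b/: 3→1 (does not rise) — violation.
/b/→/ɾ/: 1→5 (rises) — ok.
/ɾ/→/p/: 5→1 (does not rise) — violation.

2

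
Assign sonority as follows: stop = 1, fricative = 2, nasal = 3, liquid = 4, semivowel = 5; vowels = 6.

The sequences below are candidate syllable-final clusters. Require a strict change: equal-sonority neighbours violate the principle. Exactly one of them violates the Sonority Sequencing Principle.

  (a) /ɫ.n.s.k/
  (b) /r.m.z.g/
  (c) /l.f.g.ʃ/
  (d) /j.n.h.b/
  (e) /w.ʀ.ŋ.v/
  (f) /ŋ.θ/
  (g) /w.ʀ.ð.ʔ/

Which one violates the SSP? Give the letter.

c

(a) sonority 4-3-2-1: well-formed.
(b) sonority 4-3-2-1: well-formed.
(c) sonority 4-2-1-2: ill-formed.
(d) sonority 5-3-2-1: well-formed.
(e) sonority 5-4-3-2: well-formed.
(f) sonority 3-2: well-formed.
(g) sonority 5-4-2-1: well-formed.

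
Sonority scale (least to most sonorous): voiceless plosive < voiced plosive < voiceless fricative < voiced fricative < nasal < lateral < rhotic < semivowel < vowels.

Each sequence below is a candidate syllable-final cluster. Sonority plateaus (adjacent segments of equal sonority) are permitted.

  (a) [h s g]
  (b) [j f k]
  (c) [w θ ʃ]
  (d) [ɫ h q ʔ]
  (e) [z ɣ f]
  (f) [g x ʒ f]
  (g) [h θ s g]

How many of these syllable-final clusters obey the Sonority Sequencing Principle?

(a) [h s g]: profile 3-3-2 — obeys.
(b) [j f k]: profile 8-3-1 — obeys.
(c) [w θ ʃ]: profile 8-3-3 — obeys.
(d) [ɫ h q ʔ]: profile 6-3-1-1 — obeys.
(e) [z ɣ f]: profile 4-4-3 — obeys.
(f) [g x ʒ f]: profile 2-3-4-3 — violates.
(g) [h θ s g]: profile 3-3-3-2 — obeys.

6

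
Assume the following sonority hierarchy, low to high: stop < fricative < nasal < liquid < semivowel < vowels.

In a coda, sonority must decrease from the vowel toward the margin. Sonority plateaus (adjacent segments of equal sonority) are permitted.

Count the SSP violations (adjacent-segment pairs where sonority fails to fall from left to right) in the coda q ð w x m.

/q/: stop = 1.
/ð/: fricative = 2.
/w/: semivowel = 5.
/x/: fricative = 2.
/m/: nasal = 3.
/q/→/ð/: 1→2 (does not fall) — violation.
/ð/→/w/: 2→5 (does not fall) — violation.
/w/→/x/: 5→2 (falls) — ok.
/x/→/m/: 2→3 (does not fall) — violation.

3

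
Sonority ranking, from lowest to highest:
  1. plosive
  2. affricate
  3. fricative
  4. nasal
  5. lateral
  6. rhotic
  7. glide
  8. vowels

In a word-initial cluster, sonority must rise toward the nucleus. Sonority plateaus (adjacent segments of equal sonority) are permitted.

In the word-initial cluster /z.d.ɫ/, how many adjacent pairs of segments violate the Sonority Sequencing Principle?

/z/ — fricative, sonority 3.
/d/ — plosive, sonority 1.
/ɫ/ — lateral, sonority 5.
/z/→/d/: 3→1 (does not rise) — violation.
/d/→/ɫ/: 1→5 (rises) — ok.

1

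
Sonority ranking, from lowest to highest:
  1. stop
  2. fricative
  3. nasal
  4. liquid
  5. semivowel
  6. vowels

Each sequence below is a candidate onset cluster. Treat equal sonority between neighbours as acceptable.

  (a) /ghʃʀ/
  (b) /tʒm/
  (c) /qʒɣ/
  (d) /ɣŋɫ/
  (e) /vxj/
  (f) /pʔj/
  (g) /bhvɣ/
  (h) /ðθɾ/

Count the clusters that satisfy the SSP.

8

(a) 1-2-2-4 → obeys
(b) 1-2-3 → obeys
(c) 1-2-2 → obeys
(d) 2-3-4 → obeys
(e) 2-2-5 → obeys
(f) 1-1-5 → obeys
(g) 1-2-2-2 → obeys
(h) 2-2-4 → obeys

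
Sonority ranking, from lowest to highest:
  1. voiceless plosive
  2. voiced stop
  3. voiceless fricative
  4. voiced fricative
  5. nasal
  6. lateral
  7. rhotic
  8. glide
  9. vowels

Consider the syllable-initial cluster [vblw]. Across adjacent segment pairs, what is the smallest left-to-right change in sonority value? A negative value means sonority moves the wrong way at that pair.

/v/: voiced fricative = 4.
/b/: voiced stop = 2.
/l/: lateral = 6.
/w/: glide = 8.
/v/→/b/: change -2.
/b/→/l/: change +4.
/l/→/w/: change +2.
Minimum = -2.

-2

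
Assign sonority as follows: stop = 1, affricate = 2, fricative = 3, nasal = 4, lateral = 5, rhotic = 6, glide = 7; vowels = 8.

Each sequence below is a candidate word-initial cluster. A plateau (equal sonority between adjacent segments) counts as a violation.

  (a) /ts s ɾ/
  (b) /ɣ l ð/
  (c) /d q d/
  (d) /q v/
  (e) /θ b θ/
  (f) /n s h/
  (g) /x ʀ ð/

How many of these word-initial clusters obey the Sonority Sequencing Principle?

2

(a) 2-3-6 → obeys
(b) 3-5-3 → violates
(c) 1-1-1 → violates
(d) 1-3 → obeys
(e) 3-1-3 → violates
(f) 4-3-3 → violates
(g) 3-6-3 → violates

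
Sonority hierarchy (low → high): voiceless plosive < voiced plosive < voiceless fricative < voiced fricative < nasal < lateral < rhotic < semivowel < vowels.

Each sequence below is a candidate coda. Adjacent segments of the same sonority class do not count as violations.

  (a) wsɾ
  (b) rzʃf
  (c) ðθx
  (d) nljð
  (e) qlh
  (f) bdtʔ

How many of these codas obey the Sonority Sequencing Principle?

(a) sonority 8-3-7: ill-formed.
(b) sonority 7-4-3-3: well-formed.
(c) sonority 4-3-3: well-formed.
(d) sonority 5-6-8-4: ill-formed.
(e) sonority 1-6-3: ill-formed.
(f) sonority 2-2-1-1: well-formed.

3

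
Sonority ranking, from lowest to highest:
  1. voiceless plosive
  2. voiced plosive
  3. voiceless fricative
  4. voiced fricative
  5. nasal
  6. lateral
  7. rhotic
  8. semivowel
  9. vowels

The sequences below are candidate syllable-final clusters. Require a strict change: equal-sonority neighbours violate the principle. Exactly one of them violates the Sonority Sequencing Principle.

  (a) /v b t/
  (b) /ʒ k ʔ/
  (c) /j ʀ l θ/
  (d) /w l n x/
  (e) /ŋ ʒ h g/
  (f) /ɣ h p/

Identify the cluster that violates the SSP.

(a) 4-2-1 → obeys
(b) 4-1-1 → violates
(c) 8-7-6-3 → obeys
(d) 8-6-5-3 → obeys
(e) 5-4-3-2 → obeys
(f) 4-3-1 → obeys

b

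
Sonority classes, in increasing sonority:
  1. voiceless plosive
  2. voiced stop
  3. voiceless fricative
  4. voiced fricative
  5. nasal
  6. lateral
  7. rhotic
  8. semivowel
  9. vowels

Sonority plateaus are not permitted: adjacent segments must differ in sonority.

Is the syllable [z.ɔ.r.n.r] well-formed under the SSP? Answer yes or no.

Onset: /z/ is a voiced fricative (sonority 4); then the nucleus /ɔ/ (sonority 9).
Onset profile 4-9 — rises to the nucleus.
Coda: /r/ is a rhotic (sonority 7), /n/ is a nasal (sonority 5), /r/ is a rhotic (sonority 7).
Coda profile 9-7-5-7 — does not strictly fall throughout.

no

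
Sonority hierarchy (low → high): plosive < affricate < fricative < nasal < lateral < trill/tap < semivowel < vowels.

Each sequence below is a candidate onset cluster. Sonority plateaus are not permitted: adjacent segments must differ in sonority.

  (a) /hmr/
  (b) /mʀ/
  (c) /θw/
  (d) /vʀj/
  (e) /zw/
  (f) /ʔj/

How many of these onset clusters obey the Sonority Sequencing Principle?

6

(a) sonority 3-4-6: well-formed.
(b) sonority 4-6: well-formed.
(c) sonority 3-7: well-formed.
(d) sonority 3-6-7: well-formed.
(e) sonority 3-7: well-formed.
(f) sonority 1-7: well-formed.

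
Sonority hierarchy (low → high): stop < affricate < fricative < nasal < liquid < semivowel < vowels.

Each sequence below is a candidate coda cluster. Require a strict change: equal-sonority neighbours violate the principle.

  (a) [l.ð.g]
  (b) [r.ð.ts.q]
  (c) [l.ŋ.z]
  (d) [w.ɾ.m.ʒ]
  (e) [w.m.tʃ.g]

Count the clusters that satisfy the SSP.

5

(a) [l.ð.g]: profile 5-3-1 — obeys.
(b) [r.ð.ts.q]: profile 5-3-2-1 — obeys.
(c) [l.ŋ.z]: profile 5-4-3 — obeys.
(d) [w.ɾ.m.ʒ]: profile 6-5-4-3 — obeys.
(e) [w.m.tʃ.g]: profile 6-4-2-1 — obeys.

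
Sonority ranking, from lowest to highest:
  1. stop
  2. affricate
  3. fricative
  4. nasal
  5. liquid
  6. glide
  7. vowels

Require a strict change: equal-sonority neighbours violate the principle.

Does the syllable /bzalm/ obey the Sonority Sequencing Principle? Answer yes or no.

yes

Onset: /b/ is a stop (sonority 1), /z/ is a fricative (sonority 3); then the nucleus /a/ (sonority 7).
Onset profile 1-3-7 — rises to the nucleus.
Coda: /l/ is a liquid (sonority 5), /m/ is a nasal (sonority 4).
Coda profile 7-5-4 — falls from the nucleus.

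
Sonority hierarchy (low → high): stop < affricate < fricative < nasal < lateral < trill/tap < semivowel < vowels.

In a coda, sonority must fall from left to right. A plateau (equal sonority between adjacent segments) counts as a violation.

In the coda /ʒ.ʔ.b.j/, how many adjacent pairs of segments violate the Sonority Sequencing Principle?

/ʒ/: fricative = 3.
/ʔ/: stop = 1.
/b/: stop = 1.
/j/: semivowel = 7.
/ʒ/→/ʔ/: 3→1 (falls) — ok.
/ʔ/→/b/: 1→1 (plateau) — violation.
/b/→/j/: 1→7 (does not fall) — violation.

2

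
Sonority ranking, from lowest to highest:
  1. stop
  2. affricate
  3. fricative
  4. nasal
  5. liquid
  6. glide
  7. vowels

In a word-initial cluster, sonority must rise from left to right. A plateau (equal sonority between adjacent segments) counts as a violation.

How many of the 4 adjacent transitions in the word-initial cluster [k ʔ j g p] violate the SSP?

3

/k/ is a stop (sonority 1).
/ʔ/ is a stop (sonority 1).
/j/ is a glide (sonority 6).
/g/ is a stop (sonority 1).
/p/ is a stop (sonority 1).
/k/→/ʔ/: 1→1 (plateau) — violation.
/ʔ/→/j/: 1→6 (rises) — ok.
/j/→/g/: 6→1 (does not rise) — violation.
/g/→/p/: 1→1 (plateau) — violation.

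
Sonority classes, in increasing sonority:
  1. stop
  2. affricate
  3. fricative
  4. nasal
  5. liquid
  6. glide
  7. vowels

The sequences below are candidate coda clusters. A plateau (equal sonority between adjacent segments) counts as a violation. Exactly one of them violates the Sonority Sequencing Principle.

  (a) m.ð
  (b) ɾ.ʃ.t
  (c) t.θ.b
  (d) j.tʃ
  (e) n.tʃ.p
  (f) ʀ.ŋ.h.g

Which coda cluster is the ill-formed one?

(a) 4-3 → obeys
(b) 5-3-1 → obeys
(c) 1-3-1 → violates
(d) 6-2 → obeys
(e) 4-2-1 → obeys
(f) 5-4-3-1 → obeys

c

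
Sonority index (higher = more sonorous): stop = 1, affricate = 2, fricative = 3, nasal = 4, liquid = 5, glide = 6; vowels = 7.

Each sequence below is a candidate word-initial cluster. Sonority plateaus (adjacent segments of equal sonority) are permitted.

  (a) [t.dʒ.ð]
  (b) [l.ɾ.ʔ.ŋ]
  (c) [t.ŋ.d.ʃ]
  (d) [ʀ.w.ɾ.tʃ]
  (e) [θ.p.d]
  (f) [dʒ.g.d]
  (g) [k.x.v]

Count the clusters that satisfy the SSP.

(a) [t.dʒ.ð]: profile 1-2-3 — obeys.
(b) [l.ɾ.ʔ.ŋ]: profile 5-5-1-4 — violates.
(c) [t.ŋ.d.ʃ]: profile 1-4-1-3 — violates.
(d) [ʀ.w.ɾ.tʃ]: profile 5-6-5-2 — violates.
(e) [θ.p.d]: profile 3-1-1 — violates.
(f) [dʒ.g.d]: profile 2-1-1 — violates.
(g) [k.x.v]: profile 1-3-3 — obeys.

2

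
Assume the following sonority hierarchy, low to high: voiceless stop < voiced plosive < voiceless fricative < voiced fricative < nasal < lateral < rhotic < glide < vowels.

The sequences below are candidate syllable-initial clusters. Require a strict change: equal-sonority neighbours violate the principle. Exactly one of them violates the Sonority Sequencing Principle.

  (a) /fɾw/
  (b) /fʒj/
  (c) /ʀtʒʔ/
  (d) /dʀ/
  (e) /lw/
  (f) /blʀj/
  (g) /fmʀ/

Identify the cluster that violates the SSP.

c

(a) sonority 3-7-8: well-formed.
(b) sonority 3-4-8: well-formed.
(c) sonority 7-1-4-1: ill-formed.
(d) sonority 2-7: well-formed.
(e) sonority 6-8: well-formed.
(f) sonority 2-6-7-8: well-formed.
(g) sonority 3-5-7: well-formed.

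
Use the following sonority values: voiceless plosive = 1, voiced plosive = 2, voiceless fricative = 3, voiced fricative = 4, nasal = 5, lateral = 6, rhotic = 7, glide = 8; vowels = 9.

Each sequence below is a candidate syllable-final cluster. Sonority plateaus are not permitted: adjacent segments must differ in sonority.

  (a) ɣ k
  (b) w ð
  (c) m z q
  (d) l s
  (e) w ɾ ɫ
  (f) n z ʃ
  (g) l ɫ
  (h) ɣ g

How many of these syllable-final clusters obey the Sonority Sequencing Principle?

7

(a) 4-1 → obeys
(b) 8-4 → obeys
(c) 5-4-1 → obeys
(d) 6-3 → obeys
(e) 8-7-6 → obeys
(f) 5-4-3 → obeys
(g) 6-6 → violates
(h) 4-2 → obeys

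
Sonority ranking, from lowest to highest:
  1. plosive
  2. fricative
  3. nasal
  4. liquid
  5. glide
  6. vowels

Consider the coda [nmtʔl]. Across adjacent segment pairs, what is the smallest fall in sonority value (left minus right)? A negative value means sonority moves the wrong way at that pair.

/n/: nasal = 3.
/m/: nasal = 3.
/t/: plosive = 1.
/ʔ/: plosive = 1.
/l/: liquid = 4.
/n/→/m/: change +0.
/m/→/t/: change +2.
/t/→/ʔ/: change +0.
/ʔ/→/l/: change -3.
Minimum = -3.

-3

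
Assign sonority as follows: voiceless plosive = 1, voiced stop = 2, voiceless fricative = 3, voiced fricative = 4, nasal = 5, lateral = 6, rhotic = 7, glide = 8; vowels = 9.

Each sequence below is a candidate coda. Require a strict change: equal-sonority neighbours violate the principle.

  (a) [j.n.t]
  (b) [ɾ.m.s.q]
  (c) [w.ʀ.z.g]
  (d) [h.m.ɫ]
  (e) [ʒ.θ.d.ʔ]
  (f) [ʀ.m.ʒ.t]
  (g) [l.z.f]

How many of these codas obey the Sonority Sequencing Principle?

6

(a) [j.n.t]: profile 8-5-1 — obeys.
(b) [ɾ.m.s.q]: profile 7-5-3-1 — obeys.
(c) [w.ʀ.z.g]: profile 8-7-4-2 — obeys.
(d) [h.m.ɫ]: profile 3-5-6 — violates.
(e) [ʒ.θ.d.ʔ]: profile 4-3-2-1 — obeys.
(f) [ʀ.m.ʒ.t]: profile 7-5-4-1 — obeys.
(g) [l.z.f]: profile 6-4-3 — obeys.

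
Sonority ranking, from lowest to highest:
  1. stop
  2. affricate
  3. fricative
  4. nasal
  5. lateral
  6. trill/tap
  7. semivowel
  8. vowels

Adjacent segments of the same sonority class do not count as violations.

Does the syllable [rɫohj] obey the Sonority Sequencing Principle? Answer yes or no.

Onset: /r/ is a trill/tap (sonority 6), /ɫ/ is a lateral (sonority 5); then the nucleus /o/ (sonority 8).
Onset profile 6-5-8 — does not rise throughout.
Coda: /h/ is a fricative (sonority 3), /j/ is a semivowel (sonority 7).
Coda profile 8-3-7 — does not fall throughout.

no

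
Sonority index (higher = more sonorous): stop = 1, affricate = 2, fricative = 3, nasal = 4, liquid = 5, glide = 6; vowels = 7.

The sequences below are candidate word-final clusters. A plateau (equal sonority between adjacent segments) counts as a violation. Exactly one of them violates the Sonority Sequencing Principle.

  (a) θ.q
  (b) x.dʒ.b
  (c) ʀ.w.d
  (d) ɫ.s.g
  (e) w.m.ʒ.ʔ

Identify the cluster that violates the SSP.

(a) θ.q: profile 3-1 — obeys.
(b) x.dʒ.b: profile 3-2-1 — obeys.
(c) ʀ.w.d: profile 5-6-1 — violates.
(d) ɫ.s.g: profile 5-3-1 — obeys.
(e) w.m.ʒ.ʔ: profile 6-4-3-1 — obeys.

c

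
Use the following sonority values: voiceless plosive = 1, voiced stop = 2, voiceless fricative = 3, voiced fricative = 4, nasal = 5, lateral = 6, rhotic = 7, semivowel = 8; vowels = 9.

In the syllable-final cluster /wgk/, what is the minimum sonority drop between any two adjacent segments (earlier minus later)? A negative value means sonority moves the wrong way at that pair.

/w/ is a semivowel (sonority 8).
/g/ is a voiced stop (sonority 2).
/k/ is a voiceless plosive (sonority 1).
/w/→/g/: change +6.
/g/→/k/: change +1.
Minimum = 1.

1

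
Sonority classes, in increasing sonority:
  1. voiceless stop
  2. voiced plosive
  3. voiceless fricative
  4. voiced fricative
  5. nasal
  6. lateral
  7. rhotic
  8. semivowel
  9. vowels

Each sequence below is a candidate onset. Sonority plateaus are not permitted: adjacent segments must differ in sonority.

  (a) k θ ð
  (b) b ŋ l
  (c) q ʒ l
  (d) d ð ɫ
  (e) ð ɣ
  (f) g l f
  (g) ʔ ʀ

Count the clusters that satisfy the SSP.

5

(a) sonority 1-3-4: well-formed.
(b) sonority 2-5-6: well-formed.
(c) sonority 1-4-6: well-formed.
(d) sonority 2-4-6: well-formed.
(e) sonority 4-4: ill-formed.
(f) sonority 2-6-3: ill-formed.
(g) sonority 1-7: well-formed.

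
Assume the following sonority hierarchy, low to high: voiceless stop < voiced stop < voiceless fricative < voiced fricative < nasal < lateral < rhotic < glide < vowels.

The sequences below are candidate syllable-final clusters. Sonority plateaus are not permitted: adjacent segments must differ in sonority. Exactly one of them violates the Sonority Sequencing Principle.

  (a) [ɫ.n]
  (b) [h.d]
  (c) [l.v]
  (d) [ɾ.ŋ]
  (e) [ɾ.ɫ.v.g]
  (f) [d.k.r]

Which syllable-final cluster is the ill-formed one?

(a) sonority 6-5: well-formed.
(b) sonority 3-2: well-formed.
(c) sonority 6-4: well-formed.
(d) sonority 7-5: well-formed.
(e) sonority 7-6-4-2: well-formed.
(f) sonority 2-1-7: ill-formed.

f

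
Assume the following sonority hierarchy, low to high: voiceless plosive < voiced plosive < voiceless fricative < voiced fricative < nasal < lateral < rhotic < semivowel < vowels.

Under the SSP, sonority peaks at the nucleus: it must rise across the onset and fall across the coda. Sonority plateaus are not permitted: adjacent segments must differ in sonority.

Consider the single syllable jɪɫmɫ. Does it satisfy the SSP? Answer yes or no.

no

Onset: /j/ is a semivowel (sonority 8); then the nucleus /ɪ/ (sonority 9).
Onset profile 8-9 — rises to the nucleus.
Coda: /ɫ/ is a lateral (sonority 6), /m/ is a nasal (sonority 5), /ɫ/ is a lateral (sonority 6).
Coda profile 9-6-5-6 — does not strictly fall throughout.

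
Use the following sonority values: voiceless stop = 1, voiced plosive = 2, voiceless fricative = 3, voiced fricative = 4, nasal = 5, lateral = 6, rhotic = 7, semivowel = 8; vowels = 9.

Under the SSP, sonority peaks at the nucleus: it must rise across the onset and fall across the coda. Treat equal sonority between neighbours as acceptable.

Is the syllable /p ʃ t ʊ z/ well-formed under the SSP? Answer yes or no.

no

Onset: /p/ is a voiceless stop (sonority 1), /ʃ/ is a voiceless fricative (sonority 3), /t/ is a voiceless stop (sonority 1); then the nucleus /ʊ/ (sonority 9).
Onset profile 1-3-1-9 — does not rise throughout.
Coda: /z/ is a voiced fricative (sonority 4).
Coda profile 9-4 — falls from the nucleus.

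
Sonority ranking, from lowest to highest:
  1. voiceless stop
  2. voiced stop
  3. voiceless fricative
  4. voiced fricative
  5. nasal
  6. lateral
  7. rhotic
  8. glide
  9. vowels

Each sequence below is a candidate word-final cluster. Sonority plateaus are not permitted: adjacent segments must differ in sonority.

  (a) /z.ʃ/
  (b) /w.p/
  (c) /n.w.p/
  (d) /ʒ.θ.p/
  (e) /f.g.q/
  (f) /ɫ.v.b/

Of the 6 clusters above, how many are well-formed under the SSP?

5

(a) 4-3 → obeys
(b) 8-1 → obeys
(c) 5-8-1 → violates
(d) 4-3-1 → obeys
(e) 3-2-1 → obeys
(f) 6-4-2 → obeys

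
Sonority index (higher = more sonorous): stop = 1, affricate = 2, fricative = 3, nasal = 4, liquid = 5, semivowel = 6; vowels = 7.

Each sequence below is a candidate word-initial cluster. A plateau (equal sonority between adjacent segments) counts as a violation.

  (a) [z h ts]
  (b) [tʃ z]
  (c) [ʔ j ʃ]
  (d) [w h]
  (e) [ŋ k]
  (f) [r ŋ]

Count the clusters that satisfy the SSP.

1

(a) sonority 3-3-2: ill-formed.
(b) sonority 2-3: well-formed.
(c) sonority 1-6-3: ill-formed.
(d) sonority 6-3: ill-formed.
(e) sonority 4-1: ill-formed.
(f) sonority 5-4: ill-formed.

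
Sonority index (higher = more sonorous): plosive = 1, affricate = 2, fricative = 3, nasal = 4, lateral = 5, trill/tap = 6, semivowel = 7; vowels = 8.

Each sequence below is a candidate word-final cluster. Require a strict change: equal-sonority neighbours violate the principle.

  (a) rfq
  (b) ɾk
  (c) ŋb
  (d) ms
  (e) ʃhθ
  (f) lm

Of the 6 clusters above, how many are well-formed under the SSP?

5

(a) rfq: profile 6-3-1 — obeys.
(b) ɾk: profile 6-1 — obeys.
(c) ŋb: profile 4-1 — obeys.
(d) ms: profile 4-3 — obeys.
(e) ʃhθ: profile 3-3-3 — violates.
(f) lm: profile 5-4 — obeys.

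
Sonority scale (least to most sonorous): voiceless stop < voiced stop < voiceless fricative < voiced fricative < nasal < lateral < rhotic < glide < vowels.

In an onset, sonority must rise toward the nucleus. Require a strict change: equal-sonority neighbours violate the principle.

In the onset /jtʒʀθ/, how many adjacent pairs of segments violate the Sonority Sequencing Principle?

/j/: glide = 8.
/t/: voiceless stop = 1.
/ʒ/: voiced fricative = 4.
/ʀ/: rhotic = 7.
/θ/: voiceless fricative = 3.
/j/→/t/: 8→1 (does not rise) — violation.
/t/→/ʒ/: 1→4 (rises) — ok.
/ʒ/→/ʀ/: 4→7 (rises) — ok.
/ʀ/→/θ/: 7→3 (does not rise) — violation.

2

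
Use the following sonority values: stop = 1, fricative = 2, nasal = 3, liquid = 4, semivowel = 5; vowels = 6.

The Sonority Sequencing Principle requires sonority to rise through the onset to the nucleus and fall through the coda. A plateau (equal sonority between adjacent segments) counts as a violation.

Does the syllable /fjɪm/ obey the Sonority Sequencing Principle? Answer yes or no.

yes

Onset: /f/ is a fricative (sonority 2), /j/ is a semivowel (sonority 5); then the nucleus /ɪ/ (sonority 6).
Onset profile 2-5-6 — rises to the nucleus.
Coda: /m/ is a nasal (sonority 3).
Coda profile 6-3 — falls from the nucleus.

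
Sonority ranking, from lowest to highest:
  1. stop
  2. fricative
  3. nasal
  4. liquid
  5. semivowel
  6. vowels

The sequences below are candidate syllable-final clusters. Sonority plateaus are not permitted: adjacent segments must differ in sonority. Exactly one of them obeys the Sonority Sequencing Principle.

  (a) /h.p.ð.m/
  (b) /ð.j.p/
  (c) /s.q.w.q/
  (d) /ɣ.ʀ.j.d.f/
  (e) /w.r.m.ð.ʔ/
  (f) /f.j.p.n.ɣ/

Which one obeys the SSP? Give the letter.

e

(a) 2-1-2-3 → violates
(b) 2-5-1 → violates
(c) 2-1-5-1 → violates
(d) 2-4-5-1-2 → violates
(e) 5-4-3-2-1 → obeys
(f) 2-5-1-3-2 → violates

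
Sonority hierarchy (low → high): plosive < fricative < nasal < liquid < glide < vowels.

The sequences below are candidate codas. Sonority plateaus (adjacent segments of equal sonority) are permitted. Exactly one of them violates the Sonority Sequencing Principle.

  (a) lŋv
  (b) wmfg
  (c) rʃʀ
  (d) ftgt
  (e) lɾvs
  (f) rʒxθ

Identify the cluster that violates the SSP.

c

(a) sonority 4-3-2: well-formed.
(b) sonority 5-3-2-1: well-formed.
(c) sonority 4-2-4: ill-formed.
(d) sonority 2-1-1-1: well-formed.
(e) sonority 4-4-2-2: well-formed.
(f) sonority 4-2-2-2: well-formed.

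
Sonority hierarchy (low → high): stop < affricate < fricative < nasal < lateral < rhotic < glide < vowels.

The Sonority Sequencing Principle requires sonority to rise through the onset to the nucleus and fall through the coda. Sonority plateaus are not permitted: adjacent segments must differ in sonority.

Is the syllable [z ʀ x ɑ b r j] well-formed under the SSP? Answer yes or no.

no

Onset: /z/ is a fricative (sonority 3), /ʀ/ is a rhotic (sonority 6), /x/ is a fricative (sonority 3); then the nucleus /ɑ/ (sonority 8).
Onset profile 3-6-3-8 — does not strictly rise throughout.
Coda: /b/ is a stop (sonority 1), /r/ is a rhotic (sonority 6), /j/ is a glide (sonority 7).
Coda profile 8-1-6-7 — does not strictly fall throughout.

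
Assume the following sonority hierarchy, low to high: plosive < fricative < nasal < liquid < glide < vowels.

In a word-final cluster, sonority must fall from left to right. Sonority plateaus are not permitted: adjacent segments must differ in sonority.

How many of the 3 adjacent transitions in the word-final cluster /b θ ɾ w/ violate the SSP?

3

/b/: plosive = 1.
/θ/: fricative = 2.
/ɾ/: liquid = 4.
/w/: glide = 5.
/b/→/θ/: 1→2 (does not fall) — violation.
/θ/→/ɾ/: 2→4 (does not fall) — violation.
/ɾ/→/w/: 4→5 (does not fall) — violation.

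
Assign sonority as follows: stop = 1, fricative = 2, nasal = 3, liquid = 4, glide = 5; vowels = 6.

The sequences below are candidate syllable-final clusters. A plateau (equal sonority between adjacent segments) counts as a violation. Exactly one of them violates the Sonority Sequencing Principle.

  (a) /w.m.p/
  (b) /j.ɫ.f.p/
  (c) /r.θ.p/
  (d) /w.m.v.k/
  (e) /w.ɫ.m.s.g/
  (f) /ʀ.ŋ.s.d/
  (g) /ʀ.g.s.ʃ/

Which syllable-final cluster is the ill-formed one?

g

(a) 5-3-1 → obeys
(b) 5-4-2-1 → obeys
(c) 4-2-1 → obeys
(d) 5-3-2-1 → obeys
(e) 5-4-3-2-1 → obeys
(f) 4-3-2-1 → obeys
(g) 4-1-2-2 → violates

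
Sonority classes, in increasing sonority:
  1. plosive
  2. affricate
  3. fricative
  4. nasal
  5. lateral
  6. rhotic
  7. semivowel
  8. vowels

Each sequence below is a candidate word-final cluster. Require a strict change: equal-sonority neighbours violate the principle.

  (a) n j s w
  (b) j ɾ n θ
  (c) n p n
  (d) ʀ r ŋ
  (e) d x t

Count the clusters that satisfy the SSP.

(a) 4-7-3-7 → violates
(b) 7-6-4-3 → obeys
(c) 4-1-4 → violates
(d) 6-6-4 → violates
(e) 1-3-1 → violates

1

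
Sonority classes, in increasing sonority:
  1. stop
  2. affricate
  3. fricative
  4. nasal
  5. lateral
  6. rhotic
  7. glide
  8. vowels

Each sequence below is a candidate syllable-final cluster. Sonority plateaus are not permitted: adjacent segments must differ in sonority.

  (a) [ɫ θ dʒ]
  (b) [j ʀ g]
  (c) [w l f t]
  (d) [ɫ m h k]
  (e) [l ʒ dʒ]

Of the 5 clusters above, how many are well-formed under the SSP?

(a) sonority 5-3-2: well-formed.
(b) sonority 7-6-1: well-formed.
(c) sonority 7-5-3-1: well-formed.
(d) sonority 5-4-3-1: well-formed.
(e) sonority 5-3-2: well-formed.

5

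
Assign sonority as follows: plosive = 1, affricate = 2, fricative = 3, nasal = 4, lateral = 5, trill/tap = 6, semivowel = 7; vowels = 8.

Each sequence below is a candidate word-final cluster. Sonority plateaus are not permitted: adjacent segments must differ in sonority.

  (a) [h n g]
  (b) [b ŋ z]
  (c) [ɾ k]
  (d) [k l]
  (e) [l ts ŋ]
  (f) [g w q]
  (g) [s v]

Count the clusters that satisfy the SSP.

1

(a) sonority 3-4-1: ill-formed.
(b) sonority 1-4-3: ill-formed.
(c) sonority 6-1: well-formed.
(d) sonority 1-5: ill-formed.
(e) sonority 5-2-4: ill-formed.
(f) sonority 1-7-1: ill-formed.
(g) sonority 3-3: ill-formed.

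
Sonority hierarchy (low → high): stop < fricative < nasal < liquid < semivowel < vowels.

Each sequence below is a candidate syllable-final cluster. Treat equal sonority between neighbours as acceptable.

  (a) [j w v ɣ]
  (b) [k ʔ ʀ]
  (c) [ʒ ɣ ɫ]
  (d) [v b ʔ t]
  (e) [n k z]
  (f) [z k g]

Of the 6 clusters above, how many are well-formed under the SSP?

(a) 5-5-2-2 → obeys
(b) 1-1-4 → violates
(c) 2-2-4 → violates
(d) 2-1-1-1 → obeys
(e) 3-1-2 → violates
(f) 2-1-1 → obeys

3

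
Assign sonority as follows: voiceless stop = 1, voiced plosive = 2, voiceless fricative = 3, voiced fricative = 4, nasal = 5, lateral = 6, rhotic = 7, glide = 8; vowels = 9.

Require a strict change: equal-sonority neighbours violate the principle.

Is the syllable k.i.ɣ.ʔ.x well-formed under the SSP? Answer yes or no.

no

Onset: /k/ is a voiceless stop (sonority 1); then the nucleus /i/ (sonority 9).
Onset profile 1-9 — rises to the nucleus.
Coda: /ɣ/ is a voiced fricative (sonority 4), /ʔ/ is a voiceless stop (sonority 1), /x/ is a voiceless fricative (sonority 3).
Coda profile 9-4-1-3 — does not strictly fall throughout.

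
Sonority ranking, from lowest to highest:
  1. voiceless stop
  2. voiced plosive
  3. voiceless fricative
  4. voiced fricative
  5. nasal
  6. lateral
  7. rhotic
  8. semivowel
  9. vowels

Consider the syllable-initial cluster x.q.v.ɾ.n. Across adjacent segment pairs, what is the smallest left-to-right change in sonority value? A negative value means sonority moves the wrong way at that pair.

-2

/x/ — voiceless fricative, sonority 3.
/q/ — voiceless stop, sonority 1.
/v/ — voiced fricative, sonority 4.
/ɾ/ — rhotic, sonority 7.
/n/ — nasal, sonority 5.
/x/→/q/: change -2.
/q/→/v/: change +3.
/v/→/ɾ/: change +3.
/ɾ/→/n/: change -2.
Minimum = -2.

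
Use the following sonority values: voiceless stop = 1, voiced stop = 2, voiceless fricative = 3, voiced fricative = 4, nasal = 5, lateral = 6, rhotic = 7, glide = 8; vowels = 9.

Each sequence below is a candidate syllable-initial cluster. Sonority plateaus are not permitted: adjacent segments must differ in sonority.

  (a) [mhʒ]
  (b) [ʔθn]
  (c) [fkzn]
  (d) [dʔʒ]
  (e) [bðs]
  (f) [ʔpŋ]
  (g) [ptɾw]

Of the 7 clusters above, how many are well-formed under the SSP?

(a) [mhʒ]: profile 5-3-4 — violates.
(b) [ʔθn]: profile 1-3-5 — obeys.
(c) [fkzn]: profile 3-1-4-5 — violates.
(d) [dʔʒ]: profile 2-1-4 — violates.
(e) [bðs]: profile 2-4-3 — violates.
(f) [ʔpŋ]: profile 1-1-5 — violates.
(g) [ptɾw]: profile 1-1-7-8 — violates.

1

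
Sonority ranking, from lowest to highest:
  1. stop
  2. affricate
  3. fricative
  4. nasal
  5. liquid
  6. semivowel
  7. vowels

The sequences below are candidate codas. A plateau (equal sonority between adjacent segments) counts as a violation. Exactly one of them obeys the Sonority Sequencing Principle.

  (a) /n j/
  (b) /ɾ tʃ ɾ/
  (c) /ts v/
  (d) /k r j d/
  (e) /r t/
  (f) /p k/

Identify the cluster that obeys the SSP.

(a) /n j/: profile 4-6 — violates.
(b) /ɾ tʃ ɾ/: profile 5-2-5 — violates.
(c) /ts v/: profile 2-3 — violates.
(d) /k r j d/: profile 1-5-6-1 — violates.
(e) /r t/: profile 5-1 — obeys.
(f) /p k/: profile 1-1 — violates.

e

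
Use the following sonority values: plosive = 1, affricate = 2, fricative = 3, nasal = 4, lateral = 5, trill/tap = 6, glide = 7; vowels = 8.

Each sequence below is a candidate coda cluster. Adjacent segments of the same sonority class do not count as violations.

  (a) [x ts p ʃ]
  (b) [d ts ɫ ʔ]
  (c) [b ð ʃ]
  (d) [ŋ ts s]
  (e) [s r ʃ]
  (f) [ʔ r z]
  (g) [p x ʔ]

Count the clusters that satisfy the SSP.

(a) sonority 3-2-1-3: ill-formed.
(b) sonority 1-2-5-1: ill-formed.
(c) sonority 1-3-3: ill-formed.
(d) sonority 4-2-3: ill-formed.
(e) sonority 3-6-3: ill-formed.
(f) sonority 1-6-3: ill-formed.
(g) sonority 1-3-1: ill-formed.

0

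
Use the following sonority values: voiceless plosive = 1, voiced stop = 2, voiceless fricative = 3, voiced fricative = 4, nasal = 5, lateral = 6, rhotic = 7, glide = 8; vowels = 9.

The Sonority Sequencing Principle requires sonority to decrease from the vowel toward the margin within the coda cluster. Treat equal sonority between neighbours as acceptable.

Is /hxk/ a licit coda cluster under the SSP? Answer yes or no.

/h/: voiceless fricative = 3.
/x/: voiceless fricative = 3.
/k/: voiceless plosive = 1.
The profile 3-3-1 is non-increasing (plateaus allowed), so the coda cluster satisfies the SSP.

yes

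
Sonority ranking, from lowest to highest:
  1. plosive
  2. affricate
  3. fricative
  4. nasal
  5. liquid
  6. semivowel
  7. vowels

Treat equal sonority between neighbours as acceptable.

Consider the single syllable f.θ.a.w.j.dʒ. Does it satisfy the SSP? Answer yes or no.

yes

Onset: /f/ is a fricative (sonority 3), /θ/ is a fricative (sonority 3); then the nucleus /a/ (sonority 7).
Onset profile 3-3-7 — rises to the nucleus.
Coda: /w/ is a semivowel (sonority 6), /j/ is a semivowel (sonority 6), /dʒ/ is an affricate (sonority 2).
Coda profile 7-6-6-2 — falls from the nucleus.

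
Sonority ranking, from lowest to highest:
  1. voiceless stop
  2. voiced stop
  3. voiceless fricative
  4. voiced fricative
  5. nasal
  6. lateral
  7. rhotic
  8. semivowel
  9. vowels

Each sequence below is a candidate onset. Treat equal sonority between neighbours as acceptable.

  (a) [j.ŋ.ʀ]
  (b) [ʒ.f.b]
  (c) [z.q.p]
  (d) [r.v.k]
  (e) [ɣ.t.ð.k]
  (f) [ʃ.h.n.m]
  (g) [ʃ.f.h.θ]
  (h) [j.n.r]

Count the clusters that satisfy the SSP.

(a) sonority 8-5-7: ill-formed.
(b) sonority 4-3-2: ill-formed.
(c) sonority 4-1-1: ill-formed.
(d) sonority 7-4-1: ill-formed.
(e) sonority 4-1-4-1: ill-formed.
(f) sonority 3-3-5-5: well-formed.
(g) sonority 3-3-3-3: well-formed.
(h) sonority 8-5-7: ill-formed.

2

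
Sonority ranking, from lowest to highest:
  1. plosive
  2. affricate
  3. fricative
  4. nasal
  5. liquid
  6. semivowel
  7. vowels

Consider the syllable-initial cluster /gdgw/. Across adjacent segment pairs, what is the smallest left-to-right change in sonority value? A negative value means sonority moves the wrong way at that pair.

0

/g/ is a plosive (sonority 1).
/d/ is a plosive (sonority 1).
/g/ is a plosive (sonority 1).
/w/ is a semivowel (sonority 6).
/g/→/d/: change +0.
/d/→/g/: change +0.
/g/→/w/: change +5.
Minimum = 0.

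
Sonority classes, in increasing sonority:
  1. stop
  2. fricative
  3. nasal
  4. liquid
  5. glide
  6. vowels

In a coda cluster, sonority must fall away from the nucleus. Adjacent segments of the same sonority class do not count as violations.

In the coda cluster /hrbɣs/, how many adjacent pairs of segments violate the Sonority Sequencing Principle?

/h/ — fricative, sonority 2.
/r/ — liquid, sonority 4.
/b/ — stop, sonority 1.
/ɣ/ — fricative, sonority 2.
/s/ — fricative, sonority 2.
/h/→/r/: 2→4 (does not fall) — violation.
/r/→/b/: 4→1 (falls) — ok.
/b/→/ɣ/: 1→2 (does not fall) — violation.
/ɣ/→/s/: 2→2 (plateau, allowed) — ok.

2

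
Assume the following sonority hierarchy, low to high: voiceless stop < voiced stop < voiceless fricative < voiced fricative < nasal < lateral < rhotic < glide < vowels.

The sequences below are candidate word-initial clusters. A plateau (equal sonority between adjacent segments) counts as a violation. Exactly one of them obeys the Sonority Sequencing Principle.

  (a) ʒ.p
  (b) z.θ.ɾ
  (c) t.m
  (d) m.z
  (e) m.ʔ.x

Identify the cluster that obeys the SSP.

c

(a) 4-1 → violates
(b) 4-3-7 → violates
(c) 1-5 → obeys
(d) 5-4 → violates
(e) 5-1-3 → violates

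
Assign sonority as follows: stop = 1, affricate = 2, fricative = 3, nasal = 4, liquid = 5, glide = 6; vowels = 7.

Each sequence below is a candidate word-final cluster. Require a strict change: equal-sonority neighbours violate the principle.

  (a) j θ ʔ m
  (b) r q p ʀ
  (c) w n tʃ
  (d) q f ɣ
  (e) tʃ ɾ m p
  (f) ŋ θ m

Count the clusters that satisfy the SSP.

(a) 6-3-1-4 → violates
(b) 5-1-1-5 → violates
(c) 6-4-2 → obeys
(d) 1-3-3 → violates
(e) 2-5-4-1 → violates
(f) 4-3-4 → violates

1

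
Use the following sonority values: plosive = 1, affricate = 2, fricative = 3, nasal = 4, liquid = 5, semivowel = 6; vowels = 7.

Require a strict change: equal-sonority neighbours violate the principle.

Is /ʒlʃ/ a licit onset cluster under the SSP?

/ʒ/ is a fricative (sonority 3).
/l/ is a liquid (sonority 5).
/ʃ/ is a fricative (sonority 3).
The profile is 3-5-3. Between /l/ (5) and /ʃ/ (3) sonority does not rise, so the cluster violates the SSP.

no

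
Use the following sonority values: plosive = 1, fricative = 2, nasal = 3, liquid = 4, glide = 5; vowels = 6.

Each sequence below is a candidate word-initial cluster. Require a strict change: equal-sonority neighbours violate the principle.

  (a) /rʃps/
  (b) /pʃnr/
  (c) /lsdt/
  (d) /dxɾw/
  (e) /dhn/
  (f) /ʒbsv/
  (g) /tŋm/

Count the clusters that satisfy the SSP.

3

(a) 4-2-1-2 → violates
(b) 1-2-3-4 → obeys
(c) 4-2-1-1 → violates
(d) 1-2-4-5 → obeys
(e) 1-2-3 → obeys
(f) 2-1-2-2 → violates
(g) 1-3-3 → violates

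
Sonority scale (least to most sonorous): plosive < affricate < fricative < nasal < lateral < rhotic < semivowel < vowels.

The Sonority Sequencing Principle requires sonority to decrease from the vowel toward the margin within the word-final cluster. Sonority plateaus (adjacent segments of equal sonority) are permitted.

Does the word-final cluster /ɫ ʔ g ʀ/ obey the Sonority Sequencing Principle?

no

/ɫ/ — lateral, sonority 5.
/ʔ/ — plosive, sonority 1.
/g/ — plosive, sonority 1.
/ʀ/ — rhotic, sonority 6.
The profile is 5-1-1-6. Between /g/ (1) and /ʀ/ (6) sonority does not fall, so the cluster violates the SSP.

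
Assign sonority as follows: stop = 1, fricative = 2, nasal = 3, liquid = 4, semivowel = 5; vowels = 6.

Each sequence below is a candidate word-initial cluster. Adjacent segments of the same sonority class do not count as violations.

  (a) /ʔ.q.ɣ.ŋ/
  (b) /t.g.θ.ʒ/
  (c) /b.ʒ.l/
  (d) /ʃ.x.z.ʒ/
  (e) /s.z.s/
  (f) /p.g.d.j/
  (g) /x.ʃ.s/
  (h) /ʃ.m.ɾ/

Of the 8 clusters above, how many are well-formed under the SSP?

8

(a) sonority 1-1-2-3: well-formed.
(b) sonority 1-1-2-2: well-formed.
(c) sonority 1-2-4: well-formed.
(d) sonority 2-2-2-2: well-formed.
(e) sonority 2-2-2: well-formed.
(f) sonority 1-1-1-5: well-formed.
(g) sonority 2-2-2: well-formed.
(h) sonority 2-3-4: well-formed.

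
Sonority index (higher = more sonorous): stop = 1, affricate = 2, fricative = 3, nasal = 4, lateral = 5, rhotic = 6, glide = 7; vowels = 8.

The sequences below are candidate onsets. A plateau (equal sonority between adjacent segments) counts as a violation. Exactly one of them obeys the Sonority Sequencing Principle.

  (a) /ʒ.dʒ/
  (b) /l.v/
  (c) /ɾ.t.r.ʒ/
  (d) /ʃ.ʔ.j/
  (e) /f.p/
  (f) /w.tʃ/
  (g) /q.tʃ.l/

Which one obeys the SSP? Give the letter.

g

(a) sonority 3-2: ill-formed.
(b) sonority 5-3: ill-formed.
(c) sonority 6-1-6-3: ill-formed.
(d) sonority 3-1-7: ill-formed.
(e) sonority 3-1: ill-formed.
(f) sonority 7-2: ill-formed.
(g) sonority 1-2-5: well-formed.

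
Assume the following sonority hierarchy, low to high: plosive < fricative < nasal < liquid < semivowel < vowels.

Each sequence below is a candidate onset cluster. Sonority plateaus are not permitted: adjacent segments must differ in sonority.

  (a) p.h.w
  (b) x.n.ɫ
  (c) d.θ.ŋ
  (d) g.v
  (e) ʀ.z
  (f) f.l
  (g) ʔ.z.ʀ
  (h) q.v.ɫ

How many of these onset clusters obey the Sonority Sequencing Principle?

7

(a) p.h.w: profile 1-2-5 — obeys.
(b) x.n.ɫ: profile 2-3-4 — obeys.
(c) d.θ.ŋ: profile 1-2-3 — obeys.
(d) g.v: profile 1-2 — obeys.
(e) ʀ.z: profile 4-2 — violates.
(f) f.l: profile 2-4 — obeys.
(g) ʔ.z.ʀ: profile 1-2-4 — obeys.
(h) q.v.ɫ: profile 1-2-4 — obeys.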